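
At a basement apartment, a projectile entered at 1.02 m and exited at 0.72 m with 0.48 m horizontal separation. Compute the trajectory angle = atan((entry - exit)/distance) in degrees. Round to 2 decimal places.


Bullet trajectory angle:
Height difference = 1.02 - 0.72 = 0.3 m
angle = atan(0.3 / 0.48)
angle = atan(0.625)
angle = 32.01 degrees

32.01


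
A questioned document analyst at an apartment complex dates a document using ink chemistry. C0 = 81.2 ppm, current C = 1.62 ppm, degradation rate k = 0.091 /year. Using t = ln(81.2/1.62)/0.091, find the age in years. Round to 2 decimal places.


Document age estimation:
C0/C = 81.2 / 1.62 = 50.123457
ln(C0/C) = 3.914489
t = 3.914489 / 0.091 = 43.02 years

43.02


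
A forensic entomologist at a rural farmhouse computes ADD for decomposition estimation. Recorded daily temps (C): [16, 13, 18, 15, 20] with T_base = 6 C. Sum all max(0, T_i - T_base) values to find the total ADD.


Computing ADD day by day:
Day 1: max(0, 16 - 6) = 10
Day 2: max(0, 13 - 6) = 7
Day 3: max(0, 18 - 6) = 12
Day 4: max(0, 15 - 6) = 9
Day 5: max(0, 20 - 6) = 14
Total ADD = 52

52


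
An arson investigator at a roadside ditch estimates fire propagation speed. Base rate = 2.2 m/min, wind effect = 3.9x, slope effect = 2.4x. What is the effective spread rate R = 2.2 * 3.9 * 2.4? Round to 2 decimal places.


Fire spread rate calculation:
R = R0 * wind_factor * slope_factor
= 2.2 * 3.9 * 2.4
= 8.58 * 2.4
= 20.59 m/min

20.59


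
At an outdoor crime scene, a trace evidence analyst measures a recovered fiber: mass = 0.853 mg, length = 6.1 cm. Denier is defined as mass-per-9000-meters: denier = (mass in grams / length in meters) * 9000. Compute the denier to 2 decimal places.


Denier calculation:
Mass in grams = 0.853 mg / 1000 = 0.000853 g
Length in meters = 6.1 cm / 100 = 0.061 m
Linear density = mass / length = 0.000853 / 0.061 = 0.01398361 g/m
Denier = (g/m) * 9000 = 0.01398361 * 9000 = 125.85

125.85


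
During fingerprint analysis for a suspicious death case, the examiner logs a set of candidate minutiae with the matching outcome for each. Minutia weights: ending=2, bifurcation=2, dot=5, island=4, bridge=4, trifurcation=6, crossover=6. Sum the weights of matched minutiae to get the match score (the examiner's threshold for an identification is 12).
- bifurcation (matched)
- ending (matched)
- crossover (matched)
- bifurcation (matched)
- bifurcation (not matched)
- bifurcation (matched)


Weighted minutiae match score:
  bifurcation: matched, +2 (running total 2)
  ending: matched, +2 (running total 4)
  crossover: matched, +6 (running total 10)
  bifurcation: matched, +2 (running total 12)
  bifurcation: not matched, +0
  bifurcation: matched, +2 (running total 14)
Total score = 14
Threshold = 12; verdict = identification

14


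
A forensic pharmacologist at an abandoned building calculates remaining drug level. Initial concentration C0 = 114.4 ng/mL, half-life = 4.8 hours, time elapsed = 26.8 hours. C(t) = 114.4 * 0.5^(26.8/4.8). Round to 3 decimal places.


Drug concentration decay:
Number of half-lives = t / t_half = 26.8 / 4.8 = 5.583333
Decay factor = 0.5^5.583333 = 0.02085688
C(t) = 114.4 * 0.02085688 = 2.386 ng/mL

2.386


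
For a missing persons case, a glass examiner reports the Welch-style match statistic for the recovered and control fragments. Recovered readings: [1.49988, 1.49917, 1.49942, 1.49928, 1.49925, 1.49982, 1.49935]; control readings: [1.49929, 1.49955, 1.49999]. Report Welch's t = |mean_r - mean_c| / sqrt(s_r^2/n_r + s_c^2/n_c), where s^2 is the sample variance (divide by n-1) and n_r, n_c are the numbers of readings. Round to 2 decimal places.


Welch's t-criterion for glass RI comparison:
Recovered mean = sum / n_r = 10.49617 / 7 = 1.4994529
Control mean = sum / n_c = 4.49883 / 3 = 1.49961
Recovered sample variance s_r^2 = 7.99905e-08
Control sample variance s_c^2 = 1.252e-07
Welch SE (unpooled) = sqrt(s_r^2/n_r + s_c^2/n_c) = sqrt(1.14272e-08 + 4.17333e-08) = sqrt(5.31605e-08) = 0.000230566
|mean_r - mean_c| = 0.000157143
t = 0.000157143 / 0.000230566 = 0.68

0.68


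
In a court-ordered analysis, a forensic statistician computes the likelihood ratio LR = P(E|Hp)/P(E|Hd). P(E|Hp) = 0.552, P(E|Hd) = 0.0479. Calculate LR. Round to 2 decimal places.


Likelihood ratio calculation:
LR = P(E|Hp) / P(E|Hd)
LR = 0.552 / 0.0479
LR = 11.52

11.52


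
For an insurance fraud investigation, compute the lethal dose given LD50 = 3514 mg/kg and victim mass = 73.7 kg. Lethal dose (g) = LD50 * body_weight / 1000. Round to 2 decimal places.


Lethal dose calculation:
Lethal dose = LD50 * body_weight / 1000
= 3514 * 73.7 / 1000
= 258981.8 / 1000
= 258.98 g

258.98


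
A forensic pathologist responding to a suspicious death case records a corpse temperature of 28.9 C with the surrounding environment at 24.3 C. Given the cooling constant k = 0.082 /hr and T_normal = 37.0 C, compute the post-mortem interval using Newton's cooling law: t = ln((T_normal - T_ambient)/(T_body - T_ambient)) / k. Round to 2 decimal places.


Using Newton's law of cooling:
t = ln((T_normal - T_ambient) / (T_body - T_ambient)) / k
T_normal - T_ambient = 12.7
T_body - T_ambient = 4.6
Ratio = 2.76087
ln(ratio) = 1.015546
t = 1.015546 / 0.082 = 12.38 hours

12.38


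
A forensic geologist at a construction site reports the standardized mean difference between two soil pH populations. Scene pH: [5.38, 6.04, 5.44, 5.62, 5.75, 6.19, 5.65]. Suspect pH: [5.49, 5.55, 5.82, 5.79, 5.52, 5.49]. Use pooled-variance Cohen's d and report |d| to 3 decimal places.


Pooled-variance Cohen's d for soil pH comparison:
Scene mean = 40.07 / 7 = 5.724286
Suspect mean = 33.66 / 6 = 5.61
Scene sample variance s_s^2 = 0.088829
Suspect sample variance s_c^2 = 0.0234
Pooled variance = ((n_s-1)*s_s^2 + (n_c-1)*s_c^2) / (n_s + n_c - 2) = 0.059088
Pooled SD = sqrt(0.059088) = 0.24308
Mean difference = 0.114286
|d| = |0.114286| / 0.24308 = 0.470

0.470


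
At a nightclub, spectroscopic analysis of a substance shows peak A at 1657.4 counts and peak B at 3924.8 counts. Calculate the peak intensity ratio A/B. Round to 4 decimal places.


Spectral peak ratio:
Peak A = 1657.4 counts
Peak B = 3924.8 counts
Ratio = 1657.4 / 3924.8 = 0.4223

0.4223


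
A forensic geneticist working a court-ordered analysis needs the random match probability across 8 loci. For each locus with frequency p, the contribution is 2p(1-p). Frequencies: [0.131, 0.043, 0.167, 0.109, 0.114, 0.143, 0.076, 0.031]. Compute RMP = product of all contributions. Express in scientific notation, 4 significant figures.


Computing RMP for 8 loci:
Locus 1: 2 * 0.131 * 0.869 = 0.227678
Locus 2: 2 * 0.043 * 0.957 = 0.082302
Locus 3: 2 * 0.167 * 0.833 = 0.278222
Locus 4: 2 * 0.109 * 0.891 = 0.194238
Locus 5: 2 * 0.114 * 0.886 = 0.202008
Locus 6: 2 * 0.143 * 0.857 = 0.245102
Locus 7: 2 * 0.076 * 0.924 = 0.140448
Locus 8: 2 * 0.031 * 0.969 = 0.060078
RMP = 4.231e-07

4.231e-07


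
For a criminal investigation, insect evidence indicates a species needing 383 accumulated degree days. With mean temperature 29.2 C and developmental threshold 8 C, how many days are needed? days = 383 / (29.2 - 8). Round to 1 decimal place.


Insect development time:
Effective temperature = avg_temp - T_base = 29.2 - 8 = 21.2 C
Days = ADD / effective_temp = 383 / 21.2 = 18.1 days

18.1


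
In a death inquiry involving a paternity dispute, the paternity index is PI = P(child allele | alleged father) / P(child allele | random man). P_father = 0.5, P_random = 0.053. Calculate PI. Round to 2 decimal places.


Paternity Index calculation:
PI = P(allele|father) / P(allele|random)
PI = 0.5 / 0.053
PI = 9.43

9.43


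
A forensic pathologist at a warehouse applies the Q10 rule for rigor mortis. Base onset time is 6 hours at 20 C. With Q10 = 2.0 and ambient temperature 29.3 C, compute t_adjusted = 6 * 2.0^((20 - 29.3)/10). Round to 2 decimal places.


Rigor mortis time adjustment:
Exponent = (T_ref - T_actual) / 10 = (20 - 29.3) / 10 = -0.93
Q10 factor = 2.0^-0.93 = 0.52486
t_adjusted = 6 * 0.52486 = 3.15 hours

3.15


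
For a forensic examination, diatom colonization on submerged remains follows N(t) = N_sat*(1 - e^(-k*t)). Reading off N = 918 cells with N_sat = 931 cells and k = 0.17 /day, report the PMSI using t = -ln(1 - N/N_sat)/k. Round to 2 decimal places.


PMSI from diatom colonization curve:
N / N_sat = 918 / 931 = 0.986037
1 - N/N_sat = 0.013963
ln(1 - N/N_sat) = -4.271344
t = -ln(1 - N/N_sat) / k = -(-4.271344) / 0.17 = 25.13 days

25.13


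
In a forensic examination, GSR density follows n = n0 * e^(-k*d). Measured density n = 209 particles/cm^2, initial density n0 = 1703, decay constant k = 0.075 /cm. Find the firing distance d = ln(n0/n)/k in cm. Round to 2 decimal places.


GSR distance calculation:
n0/n = 1703 / 209 = 8.148325
ln(n0/n) = 2.097812
d = 2.097812 / 0.075 = 27.97 cm

27.97


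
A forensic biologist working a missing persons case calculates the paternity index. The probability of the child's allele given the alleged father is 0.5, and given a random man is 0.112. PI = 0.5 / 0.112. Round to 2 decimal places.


Paternity Index calculation:
PI = P(allele|father) / P(allele|random)
PI = 0.5 / 0.112
PI = 4.46

4.46


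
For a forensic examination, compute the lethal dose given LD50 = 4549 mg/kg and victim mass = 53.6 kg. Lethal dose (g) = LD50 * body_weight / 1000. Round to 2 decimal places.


Lethal dose calculation:
Lethal dose = LD50 * body_weight / 1000
= 4549 * 53.6 / 1000
= 243826.4 / 1000
= 243.83 g

243.83


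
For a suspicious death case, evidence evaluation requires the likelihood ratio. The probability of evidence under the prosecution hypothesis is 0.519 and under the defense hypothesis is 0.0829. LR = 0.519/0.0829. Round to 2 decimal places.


Likelihood ratio calculation:
LR = P(E|Hp) / P(E|Hd)
LR = 0.519 / 0.0829
LR = 6.26

6.26


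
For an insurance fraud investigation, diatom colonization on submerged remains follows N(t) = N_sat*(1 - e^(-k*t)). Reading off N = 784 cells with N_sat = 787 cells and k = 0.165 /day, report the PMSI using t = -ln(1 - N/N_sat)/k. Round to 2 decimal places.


PMSI from diatom colonization curve:
N / N_sat = 784 / 787 = 0.996188
1 - N/N_sat = 0.003812
ln(1 - N/N_sat) = -5.569601
t = -ln(1 - N/N_sat) / k = -(-5.569601) / 0.165 = 33.76 days

33.76


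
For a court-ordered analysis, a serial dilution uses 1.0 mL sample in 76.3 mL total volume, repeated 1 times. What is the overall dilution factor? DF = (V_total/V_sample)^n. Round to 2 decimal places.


Dilution factor calculation:
Single dilution = V_total / V_sample = 76.3 / 1.0 ≈ 76.3
Number of dilutions = 1
Total DF = (76.3 / 1.0)^1 (full precision, rounded at the end) = 76.30

76.30


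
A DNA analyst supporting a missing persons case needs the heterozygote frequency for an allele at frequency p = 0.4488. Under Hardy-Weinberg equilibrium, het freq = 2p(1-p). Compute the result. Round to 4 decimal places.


Hardy-Weinberg heterozygote frequency:
q = 1 - p = 1 - 0.4488 = 0.5512
2pq = 2 * 0.4488 * 0.5512 = 0.4948

0.4948


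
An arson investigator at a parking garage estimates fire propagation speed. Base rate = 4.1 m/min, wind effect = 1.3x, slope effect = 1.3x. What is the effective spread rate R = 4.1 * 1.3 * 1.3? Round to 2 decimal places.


Fire spread rate calculation:
R = R0 * wind_factor * slope_factor
= 4.1 * 1.3 * 1.3
= 5.33 * 1.3
= 6.93 m/min

6.93


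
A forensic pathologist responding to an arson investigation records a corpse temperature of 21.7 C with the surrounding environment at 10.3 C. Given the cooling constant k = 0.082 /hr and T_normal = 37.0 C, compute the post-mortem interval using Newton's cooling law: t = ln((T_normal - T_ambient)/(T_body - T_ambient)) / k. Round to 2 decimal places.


Using Newton's law of cooling:
t = ln((T_normal - T_ambient) / (T_body - T_ambient)) / k
T_normal - T_ambient = 26.7
T_body - T_ambient = 11.4
Ratio = 2.342105
ln(ratio) = 0.85105
t = 0.85105 / 0.082 = 10.38 hours

10.38


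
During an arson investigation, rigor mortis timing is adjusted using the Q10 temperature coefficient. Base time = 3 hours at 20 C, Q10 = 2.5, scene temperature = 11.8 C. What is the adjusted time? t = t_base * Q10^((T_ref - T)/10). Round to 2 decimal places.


Rigor mortis time adjustment:
Exponent = (T_ref - T_actual) / 10 = (20 - 11.8) / 10 = 0.82
Q10 factor = 2.5^0.82 = 2.11988
t_adjusted = 3 * 2.11988 = 6.36 hours

6.36


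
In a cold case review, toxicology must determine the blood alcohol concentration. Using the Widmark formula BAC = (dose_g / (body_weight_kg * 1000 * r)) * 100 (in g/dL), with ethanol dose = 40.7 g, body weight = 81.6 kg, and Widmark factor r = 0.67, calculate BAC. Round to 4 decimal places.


Applying the Widmark formula:
BAC = (dose_g / (body_wt * 1000 * r)) * 100
Denominator = 81.6 * 1000 * 0.67 = 54672
BAC = (40.7 / 54672) * 100
BAC = 0.0744 g/dL

0.0744


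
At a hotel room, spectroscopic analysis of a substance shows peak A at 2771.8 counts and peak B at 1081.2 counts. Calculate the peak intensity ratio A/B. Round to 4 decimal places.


Spectral peak ratio:
Peak A = 2771.8 counts
Peak B = 1081.2 counts
Ratio = 2771.8 / 1081.2 = 2.5636

2.5636


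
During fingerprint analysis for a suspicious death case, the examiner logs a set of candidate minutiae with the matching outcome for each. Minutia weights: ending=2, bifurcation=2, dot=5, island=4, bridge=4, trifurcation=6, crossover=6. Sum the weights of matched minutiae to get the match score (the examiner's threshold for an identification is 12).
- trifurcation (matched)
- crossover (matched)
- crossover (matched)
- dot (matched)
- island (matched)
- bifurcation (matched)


Weighted minutiae match score:
  trifurcation: matched, +6 (running total 6)
  crossover: matched, +6 (running total 12)
  crossover: matched, +6 (running total 18)
  dot: matched, +5 (running total 23)
  island: matched, +4 (running total 27)
  bifurcation: matched, +2 (running total 29)
Total score = 29
Threshold = 12; verdict = identification

29


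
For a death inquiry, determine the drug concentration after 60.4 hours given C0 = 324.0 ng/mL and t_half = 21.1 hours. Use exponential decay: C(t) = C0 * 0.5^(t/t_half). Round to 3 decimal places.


Drug concentration decay:
Number of half-lives = t / t_half = 60.4 / 21.1 = 2.862559
Decay factor = 0.5^2.862559 = 0.13749404
C(t) = 324.0 * 0.13749404 = 44.548 ng/mL

44.548


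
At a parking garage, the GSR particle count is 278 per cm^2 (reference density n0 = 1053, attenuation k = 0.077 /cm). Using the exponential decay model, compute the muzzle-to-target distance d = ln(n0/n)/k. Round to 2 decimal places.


GSR distance calculation:
n0/n = 1053 / 278 = 3.78777
ln(n0/n) = 1.331777
d = 1.331777 / 0.077 = 17.30 cm

17.30


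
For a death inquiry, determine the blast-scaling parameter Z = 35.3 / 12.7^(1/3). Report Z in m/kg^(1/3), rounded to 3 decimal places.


Scaled distance calculation:
W^(1/3) = 12.7^(1/3) = 2.333107
Z = R / W^(1/3) = 35.3 / 2.333107
Z = 15.130 m/kg^(1/3)

15.130


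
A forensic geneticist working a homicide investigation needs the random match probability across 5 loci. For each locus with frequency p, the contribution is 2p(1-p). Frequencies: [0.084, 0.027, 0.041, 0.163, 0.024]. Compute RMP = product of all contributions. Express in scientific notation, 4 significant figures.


Computing RMP for 5 loci:
Locus 1: 2 * 0.084 * 0.916 = 0.153888
Locus 2: 2 * 0.027 * 0.973 = 0.052542
Locus 3: 2 * 0.041 * 0.959 = 0.078638
Locus 4: 2 * 0.163 * 0.837 = 0.272862
Locus 5: 2 * 0.024 * 0.976 = 0.046848
RMP = 8.128e-06

8.128e-06


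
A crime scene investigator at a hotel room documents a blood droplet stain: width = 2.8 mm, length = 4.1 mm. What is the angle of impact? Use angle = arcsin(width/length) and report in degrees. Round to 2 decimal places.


Blood spatter impact angle calculation:
width / length = 2.8 / 4.1 = 0.682927
angle = arcsin(0.682927)
angle = 43.07 degrees

43.07


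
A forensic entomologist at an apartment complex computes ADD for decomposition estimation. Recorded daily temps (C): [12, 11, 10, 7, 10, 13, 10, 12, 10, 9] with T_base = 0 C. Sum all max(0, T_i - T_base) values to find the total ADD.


Computing ADD day by day:
Day 1: max(0, 12 - 0) = 12
Day 2: max(0, 11 - 0) = 11
Day 3: max(0, 10 - 0) = 10
Day 4: max(0, 7 - 0) = 7
Day 5: max(0, 10 - 0) = 10
Day 6: max(0, 13 - 0) = 13
Day 7: max(0, 10 - 0) = 10
Day 8: max(0, 12 - 0) = 12
Day 9: max(0, 10 - 0) = 10
Day 10: max(0, 9 - 0) = 9
Total ADD = 104

104


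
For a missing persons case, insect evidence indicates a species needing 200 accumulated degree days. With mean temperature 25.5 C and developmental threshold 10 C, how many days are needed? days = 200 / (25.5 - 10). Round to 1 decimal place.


Insect development time:
Effective temperature = avg_temp - T_base = 25.5 - 10 = 15.5 C
Days = ADD / effective_temp = 200 / 15.5 = 12.9 days

12.9


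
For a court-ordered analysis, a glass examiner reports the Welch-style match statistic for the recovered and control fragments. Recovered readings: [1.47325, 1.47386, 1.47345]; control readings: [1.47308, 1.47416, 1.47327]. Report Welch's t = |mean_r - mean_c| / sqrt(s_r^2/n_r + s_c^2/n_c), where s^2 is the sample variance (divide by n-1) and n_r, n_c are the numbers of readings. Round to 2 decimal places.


Welch's t-criterion for glass RI comparison:
Recovered mean = sum / n_r = 4.42056 / 3 = 1.47352
Control mean = sum / n_c = 4.42051 / 3 = 1.4735033
Recovered sample variance s_r^2 = 9.67e-08
Control sample variance s_c^2 = 3.32433e-07
Welch SE (unpooled) = sqrt(s_r^2/n_r + s_c^2/n_c) = sqrt(3.22333e-08 + 1.10811e-07) = sqrt(1.43044e-07) = 0.000378212
|mean_r - mean_c| = 1.66667e-05
t = 1.66667e-05 / 0.000378212 = 0.04

0.04


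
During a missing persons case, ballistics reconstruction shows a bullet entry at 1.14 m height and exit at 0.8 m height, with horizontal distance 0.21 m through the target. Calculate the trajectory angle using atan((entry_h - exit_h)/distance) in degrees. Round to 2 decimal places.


Bullet trajectory angle:
Height difference = 1.14 - 0.8 = 0.34 m
angle = atan(0.34 / 0.21)
angle = atan(1.619048)
angle = 58.30 degrees

58.30


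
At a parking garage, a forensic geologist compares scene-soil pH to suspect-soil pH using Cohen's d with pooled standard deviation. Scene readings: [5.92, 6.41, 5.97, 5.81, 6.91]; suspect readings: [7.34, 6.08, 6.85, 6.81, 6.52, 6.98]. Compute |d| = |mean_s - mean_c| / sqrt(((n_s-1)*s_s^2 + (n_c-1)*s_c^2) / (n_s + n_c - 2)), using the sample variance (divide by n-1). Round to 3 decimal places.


Pooled-variance Cohen's d for soil pH comparison:
Scene mean = 31.02 / 5 = 6.204
Suspect mean = 40.58 / 6 = 6.763333
Scene sample variance s_s^2 = 0.20788
Suspect sample variance s_c^2 = 0.183067
Pooled variance = ((n_s-1)*s_s^2 + (n_c-1)*s_c^2) / (n_s + n_c - 2) = 0.194095
Pooled SD = sqrt(0.194095) = 0.440562
Mean difference = -0.559333
|d| = |-0.559333| / 0.440562 = 1.270

1.270


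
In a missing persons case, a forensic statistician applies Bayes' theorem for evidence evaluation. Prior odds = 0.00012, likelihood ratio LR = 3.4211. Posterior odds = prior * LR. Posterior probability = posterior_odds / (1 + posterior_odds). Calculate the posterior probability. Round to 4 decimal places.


Bayesian evidence evaluation:
Posterior odds = prior_odds * LR = 0.00012 * 3.4211 = 0.000410532
Posterior probability = posterior_odds / (1 + posterior_odds)
= 0.000410532 / (1 + 0.000410532)
= 0.000410532 / 1.000410532
= 0.0004

0.0004


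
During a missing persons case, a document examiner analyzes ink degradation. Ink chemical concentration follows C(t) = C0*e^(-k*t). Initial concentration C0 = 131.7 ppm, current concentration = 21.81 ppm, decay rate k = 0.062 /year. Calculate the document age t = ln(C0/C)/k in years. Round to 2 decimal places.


Document age estimation:
C0/C = 131.7 / 21.81 = 6.038514
ln(C0/C) = 1.798158
t = 1.798158 / 0.062 = 29.00 years

29.00


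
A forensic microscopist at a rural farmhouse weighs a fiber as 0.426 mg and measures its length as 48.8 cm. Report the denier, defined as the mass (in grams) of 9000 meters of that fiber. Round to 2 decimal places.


Denier calculation:
Mass in grams = 0.426 mg / 1000 = 0.000426 g
Length in meters = 48.8 cm / 100 = 0.488 m
Linear density = mass / length = 0.000426 / 0.488 = 0.00087295 g/m
Denier = (g/m) * 9000 = 0.00087295 * 9000 = 7.86

7.86


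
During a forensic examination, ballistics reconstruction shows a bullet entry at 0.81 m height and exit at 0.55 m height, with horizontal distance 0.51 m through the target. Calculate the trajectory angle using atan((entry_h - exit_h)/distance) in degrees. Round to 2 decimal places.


Bullet trajectory angle:
Height difference = 0.81 - 0.55 = 0.26 m
angle = atan(0.26 / 0.51)
angle = atan(0.509804)
angle = 27.01 degrees

27.01


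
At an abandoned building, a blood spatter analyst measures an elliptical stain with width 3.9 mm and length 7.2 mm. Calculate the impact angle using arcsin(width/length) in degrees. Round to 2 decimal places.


Blood spatter impact angle calculation:
width / length = 3.9 / 7.2 = 0.541667
angle = arcsin(0.541667)
angle = 32.80 degrees

32.80


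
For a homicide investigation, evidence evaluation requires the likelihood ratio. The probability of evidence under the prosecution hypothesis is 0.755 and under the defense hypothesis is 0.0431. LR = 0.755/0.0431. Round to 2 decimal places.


Likelihood ratio calculation:
LR = P(E|Hp) / P(E|Hd)
LR = 0.755 / 0.0431
LR = 17.52

17.52


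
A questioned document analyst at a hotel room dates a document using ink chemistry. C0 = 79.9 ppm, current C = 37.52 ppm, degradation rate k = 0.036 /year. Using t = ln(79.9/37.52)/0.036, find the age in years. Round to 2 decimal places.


Document age estimation:
C0/C = 79.9 / 37.52 = 2.129531
ln(C0/C) = 0.755902
t = 0.755902 / 0.036 = 21.00 years

21.00


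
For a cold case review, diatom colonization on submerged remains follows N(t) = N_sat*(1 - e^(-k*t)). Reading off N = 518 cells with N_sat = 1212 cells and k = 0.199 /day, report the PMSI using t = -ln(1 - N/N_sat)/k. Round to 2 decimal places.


PMSI from diatom colonization curve:
N / N_sat = 518 / 1212 = 0.427393
1 - N/N_sat = 0.572607
ln(1 - N/N_sat) = -0.557556
t = -ln(1 - N/N_sat) / k = -(-0.557556) / 0.199 = 2.80 days

2.80


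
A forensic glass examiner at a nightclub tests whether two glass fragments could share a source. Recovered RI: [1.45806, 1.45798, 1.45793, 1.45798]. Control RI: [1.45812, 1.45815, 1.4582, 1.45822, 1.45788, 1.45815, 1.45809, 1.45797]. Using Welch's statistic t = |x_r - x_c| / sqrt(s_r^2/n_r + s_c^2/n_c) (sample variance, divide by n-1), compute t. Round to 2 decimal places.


Welch's t-criterion for glass RI comparison:
Recovered mean = sum / n_r = 5.83195 / 4 = 1.4579875
Control mean = sum / n_c = 11.66478 / 8 = 1.4580975
Recovered sample variance s_r^2 = 2.89167e-09
Control sample variance s_c^2 = 1.35929e-08
Welch SE (unpooled) = sqrt(s_r^2/n_r + s_c^2/n_c) = sqrt(7.22917e-10 + 1.69911e-09) = sqrt(2.42203e-09) = 4.92141e-05
|mean_r - mean_c| = 0.00011
t = 0.00011 / 4.92141e-05 = 2.24

2.24


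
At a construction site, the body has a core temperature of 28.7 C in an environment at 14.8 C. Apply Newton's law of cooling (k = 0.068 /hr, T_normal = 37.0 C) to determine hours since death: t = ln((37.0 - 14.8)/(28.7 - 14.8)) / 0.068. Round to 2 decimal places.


Using Newton's law of cooling:
t = ln((T_normal - T_ambient) / (T_body - T_ambient)) / k
T_normal - T_ambient = 22.2
T_body - T_ambient = 13.9
Ratio = 1.597122
ln(ratio) = 0.468203
t = 0.468203 / 0.068 = 6.89 hours

6.89


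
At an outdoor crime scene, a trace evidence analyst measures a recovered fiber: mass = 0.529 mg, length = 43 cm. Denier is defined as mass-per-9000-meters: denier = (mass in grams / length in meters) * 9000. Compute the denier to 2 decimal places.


Denier calculation:
Mass in grams = 0.529 mg / 1000 = 0.000529 g
Length in meters = 43 cm / 100 = 0.43 m
Linear density = mass / length = 0.000529 / 0.43 = 0.00123023 g/m
Denier = (g/m) * 9000 = 0.00123023 * 9000 = 11.07

11.07


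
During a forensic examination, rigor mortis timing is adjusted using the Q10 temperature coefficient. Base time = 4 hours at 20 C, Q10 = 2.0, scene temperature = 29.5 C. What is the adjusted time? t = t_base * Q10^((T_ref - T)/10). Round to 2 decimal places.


Rigor mortis time adjustment:
Exponent = (T_ref - T_actual) / 10 = (20 - 29.5) / 10 = -0.95
Q10 factor = 2.0^-0.95 = 0.51763
t_adjusted = 4 * 0.51763 = 2.07 hours

2.07


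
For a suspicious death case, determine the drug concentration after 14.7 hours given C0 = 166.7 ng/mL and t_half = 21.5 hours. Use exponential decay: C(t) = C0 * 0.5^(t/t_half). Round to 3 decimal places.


Drug concentration decay:
Number of half-lives = t / t_half = 14.7 / 21.5 = 0.683721
Decay factor = 0.5^0.683721 = 0.6225575
C(t) = 166.7 * 0.6225575 = 103.780 ng/mL

103.780


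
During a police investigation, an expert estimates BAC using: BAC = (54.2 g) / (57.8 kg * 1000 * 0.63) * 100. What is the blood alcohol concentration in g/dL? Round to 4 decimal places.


Applying the Widmark formula:
BAC = (dose_g / (body_wt * 1000 * r)) * 100
Denominator = 57.8 * 1000 * 0.63 = 36414
BAC = (54.2 / 36414) * 100
BAC = 0.1488 g/dL

0.1488


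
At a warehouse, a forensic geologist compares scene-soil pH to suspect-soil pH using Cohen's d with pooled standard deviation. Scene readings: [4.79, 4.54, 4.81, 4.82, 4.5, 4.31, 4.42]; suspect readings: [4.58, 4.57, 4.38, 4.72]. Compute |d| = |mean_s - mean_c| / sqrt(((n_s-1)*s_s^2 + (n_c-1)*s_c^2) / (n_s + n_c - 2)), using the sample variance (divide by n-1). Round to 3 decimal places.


Pooled-variance Cohen's d for soil pH comparison:
Scene mean = 32.19 / 7 = 4.598571
Suspect mean = 18.25 / 4 = 4.5625
Scene sample variance s_s^2 = 0.043114
Suspect sample variance s_c^2 = 0.019492
Pooled variance = ((n_s-1)*s_s^2 + (n_c-1)*s_c^2) / (n_s + n_c - 2) = 0.03524
Pooled SD = sqrt(0.03524) = 0.187723
Mean difference = 0.036071
|d| = |0.036071| / 0.187723 = 0.192

0.192


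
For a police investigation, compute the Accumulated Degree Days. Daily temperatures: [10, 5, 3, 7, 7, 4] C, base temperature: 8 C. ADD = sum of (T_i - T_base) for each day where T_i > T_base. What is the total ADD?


Computing ADD day by day:
Day 1: max(0, 10 - 8) = 2
Day 2: max(0, 5 - 8) = 0
Day 3: max(0, 3 - 8) = 0
Day 4: max(0, 7 - 8) = 0
Day 5: max(0, 7 - 8) = 0
Day 6: max(0, 4 - 8) = 0
Total ADD = 2

2


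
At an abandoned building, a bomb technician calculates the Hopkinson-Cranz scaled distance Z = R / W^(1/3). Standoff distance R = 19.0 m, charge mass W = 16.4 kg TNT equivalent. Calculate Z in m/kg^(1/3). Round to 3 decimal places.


Scaled distance calculation:
W^(1/3) = 16.4^(1/3) = 2.540668
Z = R / W^(1/3) = 19.0 / 2.540668
Z = 7.478 m/kg^(1/3)

7.478


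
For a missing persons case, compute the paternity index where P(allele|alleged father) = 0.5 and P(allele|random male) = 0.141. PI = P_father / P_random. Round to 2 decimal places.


Paternity Index calculation:
PI = P(allele|father) / P(allele|random)
PI = 0.5 / 0.141
PI = 3.55

3.55


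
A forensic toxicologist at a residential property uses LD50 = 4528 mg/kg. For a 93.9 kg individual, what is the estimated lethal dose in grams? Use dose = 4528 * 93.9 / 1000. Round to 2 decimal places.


Lethal dose calculation:
Lethal dose = LD50 * body_weight / 1000
= 4528 * 93.9 / 1000
= 425179.2 / 1000
= 425.18 g

425.18


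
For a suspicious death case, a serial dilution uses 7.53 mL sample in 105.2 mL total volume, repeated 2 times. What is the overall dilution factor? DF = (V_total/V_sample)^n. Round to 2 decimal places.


Dilution factor calculation:
Single dilution = V_total / V_sample = 105.2 / 7.53 ≈ 13.970784
Number of dilutions = 2
Total DF = (105.2 / 7.53)^2 (full precision, rounded at the end) = 195.18

195.18


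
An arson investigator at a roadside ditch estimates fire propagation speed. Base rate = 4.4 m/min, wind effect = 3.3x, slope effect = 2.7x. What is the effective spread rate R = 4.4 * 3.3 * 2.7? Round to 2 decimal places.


Fire spread rate calculation:
R = R0 * wind_factor * slope_factor
= 4.4 * 3.3 * 2.7
= 14.52 * 2.7
= 39.20 m/min

39.20


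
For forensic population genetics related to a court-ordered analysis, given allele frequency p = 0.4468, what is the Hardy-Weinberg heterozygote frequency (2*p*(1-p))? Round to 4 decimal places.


Hardy-Weinberg heterozygote frequency:
q = 1 - p = 1 - 0.4468 = 0.5532
2pq = 2 * 0.4468 * 0.5532 = 0.4943

0.4943


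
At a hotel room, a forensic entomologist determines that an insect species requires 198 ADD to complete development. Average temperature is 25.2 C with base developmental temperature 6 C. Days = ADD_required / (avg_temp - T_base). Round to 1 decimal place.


Insect development time:
Effective temperature = avg_temp - T_base = 25.2 - 6 = 19.2 C
Days = ADD / effective_temp = 198 / 19.2 = 10.3 days

10.3


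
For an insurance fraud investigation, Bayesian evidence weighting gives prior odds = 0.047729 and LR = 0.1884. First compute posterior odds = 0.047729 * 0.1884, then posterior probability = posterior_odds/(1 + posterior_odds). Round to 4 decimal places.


Bayesian evidence evaluation:
Posterior odds = prior_odds * LR = 0.047729 * 0.1884 = 0.008992144
Posterior probability = posterior_odds / (1 + posterior_odds)
= 0.008992144 / (1 + 0.008992144)
= 0.008992144 / 1.008992144
= 0.0089

0.0089


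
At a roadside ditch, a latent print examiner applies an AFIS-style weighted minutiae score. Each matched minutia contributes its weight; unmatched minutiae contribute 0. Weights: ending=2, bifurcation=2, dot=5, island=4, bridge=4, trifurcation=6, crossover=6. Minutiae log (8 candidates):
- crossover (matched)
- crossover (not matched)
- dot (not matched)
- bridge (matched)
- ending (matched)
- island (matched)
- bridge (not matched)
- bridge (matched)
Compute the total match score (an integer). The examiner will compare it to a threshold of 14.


Weighted minutiae match score:
  crossover: matched, +6 (running total 6)
  crossover: not matched, +0
  dot: not matched, +0
  bridge: matched, +4 (running total 10)
  ending: matched, +2 (running total 12)
  island: matched, +4 (running total 16)
  bridge: not matched, +0
  bridge: matched, +4 (running total 20)
Total score = 20
Threshold = 14; verdict = identification

20


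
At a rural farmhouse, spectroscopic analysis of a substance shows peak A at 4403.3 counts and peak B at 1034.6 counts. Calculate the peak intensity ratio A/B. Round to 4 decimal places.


Spectral peak ratio:
Peak A = 4403.3 counts
Peak B = 1034.6 counts
Ratio = 4403.3 / 1034.6 = 4.2560

4.2560


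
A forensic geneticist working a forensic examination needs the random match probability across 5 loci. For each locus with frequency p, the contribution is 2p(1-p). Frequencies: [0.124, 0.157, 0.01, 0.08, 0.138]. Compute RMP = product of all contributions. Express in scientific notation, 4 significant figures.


Computing RMP for 5 loci:
Locus 1: 2 * 0.124 * 0.876 = 0.217248
Locus 2: 2 * 0.157 * 0.843 = 0.264702
Locus 3: 2 * 0.01 * 0.99 = 0.0198
Locus 4: 2 * 0.08 * 0.92 = 0.1472
Locus 5: 2 * 0.138 * 0.862 = 0.237912
RMP = 3.988e-05

3.988e-05


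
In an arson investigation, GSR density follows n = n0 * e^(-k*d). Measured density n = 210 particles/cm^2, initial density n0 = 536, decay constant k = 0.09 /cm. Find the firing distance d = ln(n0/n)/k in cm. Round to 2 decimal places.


GSR distance calculation:
n0/n = 536 / 210 = 2.552381
ln(n0/n) = 0.937027
d = 0.937027 / 0.09 = 10.41 cm

10.41


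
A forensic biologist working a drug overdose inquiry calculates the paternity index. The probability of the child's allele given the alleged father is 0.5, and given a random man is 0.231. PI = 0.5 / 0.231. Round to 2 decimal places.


Paternity Index calculation:
PI = P(allele|father) / P(allele|random)
PI = 0.5 / 0.231
PI = 2.16

2.16


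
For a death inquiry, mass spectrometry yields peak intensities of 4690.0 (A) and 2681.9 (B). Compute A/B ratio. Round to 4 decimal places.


Spectral peak ratio:
Peak A = 4690.0 counts
Peak B = 2681.9 counts
Ratio = 4690.0 / 2681.9 = 1.7488

1.7488


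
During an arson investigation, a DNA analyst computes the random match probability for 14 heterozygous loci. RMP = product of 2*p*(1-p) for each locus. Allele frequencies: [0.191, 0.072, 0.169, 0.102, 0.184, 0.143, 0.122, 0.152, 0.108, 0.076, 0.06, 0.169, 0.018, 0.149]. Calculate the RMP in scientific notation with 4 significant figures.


Computing RMP for 14 loci:
Locus 1: 2 * 0.191 * 0.809 = 0.309038
Locus 2: 2 * 0.072 * 0.928 = 0.133632
Locus 3: 2 * 0.169 * 0.831 = 0.280878
Locus 4: 2 * 0.102 * 0.898 = 0.183192
Locus 5: 2 * 0.184 * 0.816 = 0.300288
Locus 6: 2 * 0.143 * 0.857 = 0.245102
Locus 7: 2 * 0.122 * 0.878 = 0.214232
Locus 8: 2 * 0.152 * 0.848 = 0.257792
Locus 9: 2 * 0.108 * 0.892 = 0.192672
Locus 10: 2 * 0.076 * 0.924 = 0.140448
Locus 11: 2 * 0.06 * 0.94 = 0.1128
Locus 12: 2 * 0.169 * 0.831 = 0.280878
Locus 13: 2 * 0.018 * 0.982 = 0.035352
Locus 14: 2 * 0.149 * 0.851 = 0.253598
RMP = 6.639e-11

6.639e-11


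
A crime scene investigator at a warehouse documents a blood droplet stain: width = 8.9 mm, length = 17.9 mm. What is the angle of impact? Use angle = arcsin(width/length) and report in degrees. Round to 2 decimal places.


Blood spatter impact angle calculation:
width / length = 8.9 / 17.9 = 0.497207
angle = arcsin(0.497207)
angle = 29.82 degrees

29.82


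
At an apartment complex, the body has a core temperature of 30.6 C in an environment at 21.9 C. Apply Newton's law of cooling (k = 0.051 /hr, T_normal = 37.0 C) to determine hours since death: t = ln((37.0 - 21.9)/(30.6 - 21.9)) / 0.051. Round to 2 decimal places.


Using Newton's law of cooling:
t = ln((T_normal - T_ambient) / (T_body - T_ambient)) / k
T_normal - T_ambient = 15.1
T_body - T_ambient = 8.7
Ratio = 1.735632
ln(ratio) = 0.551372
t = 0.551372 / 0.051 = 10.81 hours

10.81


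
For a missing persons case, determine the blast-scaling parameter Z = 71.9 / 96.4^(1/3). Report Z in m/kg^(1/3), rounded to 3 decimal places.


Scaled distance calculation:
W^(1/3) = 96.4^(1/3) = 4.585208
Z = R / W^(1/3) = 71.9 / 4.585208
Z = 15.681 m/kg^(1/3)

15.681


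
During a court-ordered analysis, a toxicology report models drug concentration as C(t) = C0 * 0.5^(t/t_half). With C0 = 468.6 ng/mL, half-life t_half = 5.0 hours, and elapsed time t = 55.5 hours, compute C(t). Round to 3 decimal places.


Drug concentration decay:
Number of half-lives = t / t_half = 55.5 / 5.0 = 11.1
Decay factor = 0.5^11.1 = 0.00045558
C(t) = 468.6 * 0.00045558 = 0.213 ng/mL

0.213


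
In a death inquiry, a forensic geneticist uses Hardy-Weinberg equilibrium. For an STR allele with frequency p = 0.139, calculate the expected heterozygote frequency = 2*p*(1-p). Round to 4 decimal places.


Hardy-Weinberg heterozygote frequency:
q = 1 - p = 1 - 0.139 = 0.861
2pq = 2 * 0.139 * 0.861 = 0.2394

0.2394


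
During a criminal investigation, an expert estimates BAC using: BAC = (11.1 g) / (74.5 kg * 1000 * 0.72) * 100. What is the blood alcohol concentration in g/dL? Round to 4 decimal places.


Applying the Widmark formula:
BAC = (dose_g / (body_wt * 1000 * r)) * 100
Denominator = 74.5 * 1000 * 0.72 = 53640
BAC = (11.1 / 53640) * 100
BAC = 0.0207 g/dL

0.0207


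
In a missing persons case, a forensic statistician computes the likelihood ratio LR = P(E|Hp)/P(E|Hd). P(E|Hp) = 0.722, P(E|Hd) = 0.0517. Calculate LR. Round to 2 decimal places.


Likelihood ratio calculation:
LR = P(E|Hp) / P(E|Hd)
LR = 0.722 / 0.0517
LR = 13.97

13.97


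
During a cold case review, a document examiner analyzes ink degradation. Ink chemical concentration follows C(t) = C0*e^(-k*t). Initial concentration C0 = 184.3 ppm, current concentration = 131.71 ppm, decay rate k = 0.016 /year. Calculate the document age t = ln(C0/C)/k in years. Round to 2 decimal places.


Document age estimation:
C0/C = 184.3 / 131.71 = 1.399286
ln(C0/C) = 0.335962
t = 0.335962 / 0.016 = 21.00 years

21.00


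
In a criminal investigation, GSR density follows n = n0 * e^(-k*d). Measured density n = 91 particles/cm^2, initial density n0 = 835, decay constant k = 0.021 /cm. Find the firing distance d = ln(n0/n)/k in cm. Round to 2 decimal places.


GSR distance calculation:
n0/n = 835 / 91 = 9.175824
ln(n0/n) = 2.216572
d = 2.216572 / 0.021 = 105.55 cm

105.55


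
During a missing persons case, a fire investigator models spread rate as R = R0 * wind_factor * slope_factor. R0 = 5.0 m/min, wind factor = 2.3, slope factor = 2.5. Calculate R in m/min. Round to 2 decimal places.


Fire spread rate calculation:
R = R0 * wind_factor * slope_factor
= 5.0 * 2.3 * 2.5
= 11.5 * 2.5
= 28.75 m/min

28.75


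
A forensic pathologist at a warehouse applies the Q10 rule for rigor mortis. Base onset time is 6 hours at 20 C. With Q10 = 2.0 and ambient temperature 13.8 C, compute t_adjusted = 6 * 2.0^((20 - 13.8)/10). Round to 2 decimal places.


Rigor mortis time adjustment:
Exponent = (T_ref - T_actual) / 10 = (20 - 13.8) / 10 = 0.62
Q10 factor = 2.0^0.62 = 1.53688
t_adjusted = 6 * 1.53688 = 9.22 hours

9.22


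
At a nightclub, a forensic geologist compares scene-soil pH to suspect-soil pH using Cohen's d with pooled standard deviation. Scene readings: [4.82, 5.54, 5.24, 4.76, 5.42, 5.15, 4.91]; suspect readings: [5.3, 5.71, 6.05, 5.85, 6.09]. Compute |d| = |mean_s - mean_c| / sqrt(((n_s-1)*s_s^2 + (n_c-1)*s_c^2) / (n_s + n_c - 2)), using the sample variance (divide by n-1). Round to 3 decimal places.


Pooled-variance Cohen's d for soil pH comparison:
Scene mean = 35.84 / 7 = 5.12
Suspect mean = 29 / 5 = 5.8
Scene sample variance s_s^2 = 0.0909
Suspect sample variance s_c^2 = 0.1018
Pooled variance = ((n_s-1)*s_s^2 + (n_c-1)*s_c^2) / (n_s + n_c - 2) = 0.09526
Pooled SD = sqrt(0.09526) = 0.308642
Mean difference = -0.68
|d| = |-0.68| / 0.308642 = 2.203

2.203


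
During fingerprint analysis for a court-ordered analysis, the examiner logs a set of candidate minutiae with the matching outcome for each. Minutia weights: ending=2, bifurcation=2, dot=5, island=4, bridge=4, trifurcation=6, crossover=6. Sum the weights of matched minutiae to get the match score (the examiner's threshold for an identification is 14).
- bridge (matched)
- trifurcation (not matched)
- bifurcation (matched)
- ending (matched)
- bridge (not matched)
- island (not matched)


Weighted minutiae match score:
  bridge: matched, +4 (running total 4)
  trifurcation: not matched, +0
  bifurcation: matched, +2 (running total 6)
  ending: matched, +2 (running total 8)
  bridge: not matched, +0
  island: not matched, +0
Total score = 8
Threshold = 14; verdict = inconclusive

8


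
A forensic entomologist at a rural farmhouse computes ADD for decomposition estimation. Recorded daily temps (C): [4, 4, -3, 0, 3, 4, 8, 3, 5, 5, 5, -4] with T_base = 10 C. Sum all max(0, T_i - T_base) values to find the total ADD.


Computing ADD day by day:
Day 1: max(0, 4 - 10) = 0
Day 2: max(0, 4 - 10) = 0
Day 3: max(0, -3 - 10) = 0
Day 4: max(0, 0 - 10) = 0
Day 5: max(0, 3 - 10) = 0
Day 6: max(0, 4 - 10) = 0
Day 7: max(0, 8 - 10) = 0
Day 8: max(0, 3 - 10) = 0
Day 9: max(0, 5 - 10) = 0
Day 10: max(0, 5 - 10) = 0
Day 11: max(0, 5 - 10) = 0
Day 12: max(0, -4 - 10) = 0
Total ADD = 0

0


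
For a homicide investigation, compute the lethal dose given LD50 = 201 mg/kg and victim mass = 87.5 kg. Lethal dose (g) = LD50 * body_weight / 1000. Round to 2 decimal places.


Lethal dose calculation:
Lethal dose = LD50 * body_weight / 1000
= 201 * 87.5 / 1000
= 17587.5 / 1000
= 17.59 g

17.59


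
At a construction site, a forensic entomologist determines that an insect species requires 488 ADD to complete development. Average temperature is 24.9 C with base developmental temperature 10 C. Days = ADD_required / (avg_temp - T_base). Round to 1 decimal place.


Insect development time:
Effective temperature = avg_temp - T_base = 24.9 - 10 = 14.9 C
Days = ADD / effective_temp = 488 / 14.9 = 32.8 days

32.8
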